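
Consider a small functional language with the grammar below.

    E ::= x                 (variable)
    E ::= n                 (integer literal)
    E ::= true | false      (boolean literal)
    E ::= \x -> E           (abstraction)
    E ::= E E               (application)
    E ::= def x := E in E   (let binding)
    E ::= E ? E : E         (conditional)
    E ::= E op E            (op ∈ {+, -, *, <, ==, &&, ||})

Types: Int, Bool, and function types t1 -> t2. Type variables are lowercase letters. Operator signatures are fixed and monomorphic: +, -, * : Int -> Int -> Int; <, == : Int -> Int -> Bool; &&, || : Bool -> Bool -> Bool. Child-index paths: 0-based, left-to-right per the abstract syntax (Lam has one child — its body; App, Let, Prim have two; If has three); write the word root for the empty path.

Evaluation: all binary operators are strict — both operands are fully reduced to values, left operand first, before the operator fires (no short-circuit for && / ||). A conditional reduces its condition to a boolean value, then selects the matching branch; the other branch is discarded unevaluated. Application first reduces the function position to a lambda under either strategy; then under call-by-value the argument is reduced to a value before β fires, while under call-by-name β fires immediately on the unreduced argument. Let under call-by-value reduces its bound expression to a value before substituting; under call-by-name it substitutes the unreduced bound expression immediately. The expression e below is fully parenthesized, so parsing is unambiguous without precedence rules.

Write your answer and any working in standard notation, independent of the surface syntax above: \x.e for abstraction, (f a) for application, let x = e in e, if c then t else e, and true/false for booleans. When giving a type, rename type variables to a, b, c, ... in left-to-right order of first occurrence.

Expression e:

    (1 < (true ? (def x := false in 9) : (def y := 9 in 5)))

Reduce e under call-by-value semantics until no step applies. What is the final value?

Answer: true

Trace:
step 0: (1 < (if true then (let x = false in 9) else (let y = 9 in 5)))
step 1: [if@1] (1 < (let x = false in 9))
step 2: [let@1] (1 < 9)
step 3: [delta@root] true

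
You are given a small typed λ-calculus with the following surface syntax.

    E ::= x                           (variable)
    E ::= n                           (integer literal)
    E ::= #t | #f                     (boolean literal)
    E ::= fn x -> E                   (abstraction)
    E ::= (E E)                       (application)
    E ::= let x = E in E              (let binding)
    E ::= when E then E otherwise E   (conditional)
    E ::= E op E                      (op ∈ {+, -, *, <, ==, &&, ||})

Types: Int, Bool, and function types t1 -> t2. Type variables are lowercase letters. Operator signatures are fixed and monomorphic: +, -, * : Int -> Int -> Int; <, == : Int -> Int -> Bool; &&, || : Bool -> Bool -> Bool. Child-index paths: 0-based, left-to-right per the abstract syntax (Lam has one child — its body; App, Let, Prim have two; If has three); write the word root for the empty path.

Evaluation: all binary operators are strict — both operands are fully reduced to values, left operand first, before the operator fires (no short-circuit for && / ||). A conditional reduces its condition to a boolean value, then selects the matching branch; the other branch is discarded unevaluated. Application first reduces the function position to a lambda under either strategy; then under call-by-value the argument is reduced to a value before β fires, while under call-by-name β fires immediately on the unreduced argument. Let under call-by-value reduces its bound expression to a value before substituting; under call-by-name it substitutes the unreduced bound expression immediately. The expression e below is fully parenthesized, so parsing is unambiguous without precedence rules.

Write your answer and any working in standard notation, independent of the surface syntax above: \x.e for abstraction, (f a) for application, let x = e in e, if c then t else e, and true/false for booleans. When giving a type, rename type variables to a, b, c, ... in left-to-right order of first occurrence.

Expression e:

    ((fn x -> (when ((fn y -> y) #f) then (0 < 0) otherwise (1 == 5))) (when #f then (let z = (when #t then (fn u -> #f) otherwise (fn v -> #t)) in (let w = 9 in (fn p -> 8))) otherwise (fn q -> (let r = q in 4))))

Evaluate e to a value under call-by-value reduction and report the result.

Answer: false

Trace:
step 0: ((\x.(if ((\y.y) false) then (0 < 0) else (1 == 5))) (if false then (let z = (if true then (\u.false) else (\v.true)) in (let w = 9 in (\p.8))) else (\q.(let r = q in 4))))
step 1: [if@1] ((\x.(if ((\y.y) false) then (0 < 0) else (1 == 5))) (\q.(let r = q in 4)))
step 2: [beta@root] (if ((\y.y) false) then (0 < 0) else (1 == 5))
step 3: [beta@0] (if false then (0 < 0) else (1 == 5))
step 4: [if@root] (1 == 5)
step 5: [delta@root] false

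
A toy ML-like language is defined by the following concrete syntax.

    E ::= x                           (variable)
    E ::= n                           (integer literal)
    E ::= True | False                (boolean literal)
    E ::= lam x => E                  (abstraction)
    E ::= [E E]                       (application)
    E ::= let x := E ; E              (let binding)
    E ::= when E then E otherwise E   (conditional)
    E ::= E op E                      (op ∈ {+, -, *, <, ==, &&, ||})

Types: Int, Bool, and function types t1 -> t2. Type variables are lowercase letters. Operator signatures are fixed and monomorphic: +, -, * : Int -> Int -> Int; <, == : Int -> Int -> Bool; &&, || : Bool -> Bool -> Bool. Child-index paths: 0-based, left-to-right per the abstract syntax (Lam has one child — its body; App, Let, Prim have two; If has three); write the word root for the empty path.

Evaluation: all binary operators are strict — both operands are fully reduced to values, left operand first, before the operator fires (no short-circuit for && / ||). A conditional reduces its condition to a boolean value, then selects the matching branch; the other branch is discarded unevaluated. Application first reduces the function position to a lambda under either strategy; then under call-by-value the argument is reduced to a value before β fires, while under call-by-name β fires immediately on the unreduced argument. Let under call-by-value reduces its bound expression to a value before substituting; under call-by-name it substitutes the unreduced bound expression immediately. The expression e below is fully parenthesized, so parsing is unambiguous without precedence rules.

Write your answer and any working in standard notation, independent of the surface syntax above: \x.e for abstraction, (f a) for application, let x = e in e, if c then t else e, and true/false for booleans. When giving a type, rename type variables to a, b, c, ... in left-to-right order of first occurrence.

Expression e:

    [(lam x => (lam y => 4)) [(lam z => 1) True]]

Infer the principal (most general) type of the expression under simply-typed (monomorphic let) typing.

Derivation:
\y._ : b -> Int
\x._ : a -> b -> Int
\z._ : c -> Int
  unify c -> Int ~ Bool -> d
  unify c ~ Bool
  unify Int ~ d
_ _ : Int
  unify a -> b -> Int ~ Int -> e
  unify a ~ Int
  unify b -> Int ~ e
_ _ : b -> Int

Answer: a -> Int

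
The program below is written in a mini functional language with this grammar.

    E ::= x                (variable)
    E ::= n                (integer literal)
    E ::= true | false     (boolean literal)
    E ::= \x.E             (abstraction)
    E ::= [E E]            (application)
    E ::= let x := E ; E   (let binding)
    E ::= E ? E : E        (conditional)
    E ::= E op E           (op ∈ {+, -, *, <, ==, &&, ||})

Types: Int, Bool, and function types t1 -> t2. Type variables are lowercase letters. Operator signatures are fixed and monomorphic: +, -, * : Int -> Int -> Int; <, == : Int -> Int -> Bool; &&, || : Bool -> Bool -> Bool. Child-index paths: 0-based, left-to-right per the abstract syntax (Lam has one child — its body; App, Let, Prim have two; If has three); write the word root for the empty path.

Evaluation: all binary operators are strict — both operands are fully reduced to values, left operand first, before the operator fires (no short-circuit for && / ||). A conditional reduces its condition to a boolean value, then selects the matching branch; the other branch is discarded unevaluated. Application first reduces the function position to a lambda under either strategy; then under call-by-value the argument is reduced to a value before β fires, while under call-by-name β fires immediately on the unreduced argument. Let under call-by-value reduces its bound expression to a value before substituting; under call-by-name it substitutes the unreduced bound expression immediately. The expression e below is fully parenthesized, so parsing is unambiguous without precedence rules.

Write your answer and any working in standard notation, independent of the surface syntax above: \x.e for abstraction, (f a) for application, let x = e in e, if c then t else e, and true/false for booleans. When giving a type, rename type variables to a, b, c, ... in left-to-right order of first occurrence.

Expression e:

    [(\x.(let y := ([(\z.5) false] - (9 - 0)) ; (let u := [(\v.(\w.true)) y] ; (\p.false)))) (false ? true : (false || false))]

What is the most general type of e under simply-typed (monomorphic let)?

Answer: a -> Bool

Trace:
\z._ : b -> Int
  unify b -> Int ~ Bool -> c
  unify b ~ Bool
  unify Int ~ c
_ _ : Int
  unify Int ~ Int
  unify Int ~ Int
  unify Int ~ Int
  unify Int ~ Int
let y : Int
\w._ : e -> Bool
\v._ : d -> e -> Bool
y : Int
  unify d -> e -> Bool ~ Int -> f
  unify d ~ Int
  unify e -> Bool ~ f
_ _ : e -> Bool
let u : e -> Bool
\p._ : g -> Bool
\x._ : a -> g -> Bool
  unify Bool ~ Bool
  unify Bool ~ Bool
  unify Bool ~ Bool
  unify Bool ~ Bool
  unify a -> g -> Bool ~ Bool -> h
  unify a ~ Bool
  unify g -> Bool ~ h
_ _ : g -> Bool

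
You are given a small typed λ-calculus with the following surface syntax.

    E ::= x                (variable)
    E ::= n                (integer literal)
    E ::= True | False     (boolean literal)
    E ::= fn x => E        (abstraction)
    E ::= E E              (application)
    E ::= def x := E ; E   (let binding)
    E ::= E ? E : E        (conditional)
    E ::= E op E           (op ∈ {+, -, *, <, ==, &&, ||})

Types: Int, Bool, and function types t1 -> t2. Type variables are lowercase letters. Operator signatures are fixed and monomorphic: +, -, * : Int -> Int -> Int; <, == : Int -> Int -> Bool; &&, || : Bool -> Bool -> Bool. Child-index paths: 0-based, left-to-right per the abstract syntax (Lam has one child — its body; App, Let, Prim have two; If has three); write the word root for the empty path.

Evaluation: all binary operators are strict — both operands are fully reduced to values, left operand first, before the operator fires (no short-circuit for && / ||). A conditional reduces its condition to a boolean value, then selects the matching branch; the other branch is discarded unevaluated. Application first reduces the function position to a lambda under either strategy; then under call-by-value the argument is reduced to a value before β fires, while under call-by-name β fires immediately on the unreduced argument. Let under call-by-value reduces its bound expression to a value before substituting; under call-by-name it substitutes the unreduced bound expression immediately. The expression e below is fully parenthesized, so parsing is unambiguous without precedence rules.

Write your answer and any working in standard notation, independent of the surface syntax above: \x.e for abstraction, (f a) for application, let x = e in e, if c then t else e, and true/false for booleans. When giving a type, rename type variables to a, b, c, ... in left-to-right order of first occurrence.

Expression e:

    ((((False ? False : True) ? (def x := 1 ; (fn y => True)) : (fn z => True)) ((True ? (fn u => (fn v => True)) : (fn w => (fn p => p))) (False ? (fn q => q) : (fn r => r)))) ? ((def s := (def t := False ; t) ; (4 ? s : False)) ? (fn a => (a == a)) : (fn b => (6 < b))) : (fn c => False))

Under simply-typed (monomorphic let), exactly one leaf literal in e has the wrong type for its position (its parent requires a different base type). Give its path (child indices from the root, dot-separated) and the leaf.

Working:
  unify Bool ~ Bool
  unify Bool ~ Bool
  unify Bool ~ Bool
let x : Int
\y._ : a -> Bool
\z._ : b -> Bool
  unify a -> Bool ~ b -> Bool
  unify a ~ b
  unify Bool ~ Bool
  unify Bool ~ Bool
\v._ : d -> Bool
\u._ : c -> d -> Bool
p : f
\p._ : f -> f
\w._ : e -> f -> f
  unify c -> d -> Bool ~ e -> f -> f
  unify c ~ e
  unify d -> Bool ~ f -> f
  unify d ~ f
  unify Bool ~ f
  unify Bool ~ Bool
q : g
\q._ : g -> g
r : h
\r._ : h -> h
  unify g -> g ~ h -> h
  unify g ~ h
  unify h ~ h
  unify e -> Bool -> Bool ~ (h -> h) -> i
  unify e ~ h -> h
  unify Bool -> Bool ~ i
_ _ : Bool -> Bool
  unify b -> Bool ~ (Bool -> Bool) -> j
  unify b ~ Bool -> Bool
  unify Bool ~ j
_ _ : Bool
  unify Bool ~ Bool
let t : Bool
t : Bool
let s : Bool
  unify Int ~ Bool
  FAIL: mismatch Int ~ Bool

Answer: 1.0.1.0 : 4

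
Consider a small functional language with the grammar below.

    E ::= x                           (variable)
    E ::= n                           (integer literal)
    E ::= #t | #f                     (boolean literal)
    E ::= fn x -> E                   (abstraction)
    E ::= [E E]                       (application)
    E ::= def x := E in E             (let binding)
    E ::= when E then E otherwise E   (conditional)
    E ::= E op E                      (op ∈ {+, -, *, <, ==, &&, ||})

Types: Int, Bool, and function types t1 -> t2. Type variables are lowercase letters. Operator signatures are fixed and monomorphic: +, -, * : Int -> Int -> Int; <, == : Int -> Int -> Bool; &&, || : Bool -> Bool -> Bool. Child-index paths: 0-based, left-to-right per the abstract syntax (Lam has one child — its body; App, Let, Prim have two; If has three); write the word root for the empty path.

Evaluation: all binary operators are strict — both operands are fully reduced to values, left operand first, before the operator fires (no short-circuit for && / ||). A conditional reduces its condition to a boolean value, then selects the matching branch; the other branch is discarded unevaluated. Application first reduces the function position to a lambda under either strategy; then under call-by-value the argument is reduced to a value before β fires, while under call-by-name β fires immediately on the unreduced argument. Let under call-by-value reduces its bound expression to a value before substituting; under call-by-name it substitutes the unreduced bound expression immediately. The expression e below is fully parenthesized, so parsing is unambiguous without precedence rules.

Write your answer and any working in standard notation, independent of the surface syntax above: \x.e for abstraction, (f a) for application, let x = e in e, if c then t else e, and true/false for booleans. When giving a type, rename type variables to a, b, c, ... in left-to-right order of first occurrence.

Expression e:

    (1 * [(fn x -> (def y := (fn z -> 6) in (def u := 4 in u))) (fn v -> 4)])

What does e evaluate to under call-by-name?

Derivation:
step 0: (1 * ((\x.(let y = (\z.6) in (let u = 4 in u))) (\v.4)))
step 1: [beta@1] (1 * (let y = (\z.6) in (let u = 4 in u)))
step 2: [let@1] (1 * (let u = 4 in u))
step 3: [let@1] (1 * 4)
step 4: [delta@root] 4

Answer: 4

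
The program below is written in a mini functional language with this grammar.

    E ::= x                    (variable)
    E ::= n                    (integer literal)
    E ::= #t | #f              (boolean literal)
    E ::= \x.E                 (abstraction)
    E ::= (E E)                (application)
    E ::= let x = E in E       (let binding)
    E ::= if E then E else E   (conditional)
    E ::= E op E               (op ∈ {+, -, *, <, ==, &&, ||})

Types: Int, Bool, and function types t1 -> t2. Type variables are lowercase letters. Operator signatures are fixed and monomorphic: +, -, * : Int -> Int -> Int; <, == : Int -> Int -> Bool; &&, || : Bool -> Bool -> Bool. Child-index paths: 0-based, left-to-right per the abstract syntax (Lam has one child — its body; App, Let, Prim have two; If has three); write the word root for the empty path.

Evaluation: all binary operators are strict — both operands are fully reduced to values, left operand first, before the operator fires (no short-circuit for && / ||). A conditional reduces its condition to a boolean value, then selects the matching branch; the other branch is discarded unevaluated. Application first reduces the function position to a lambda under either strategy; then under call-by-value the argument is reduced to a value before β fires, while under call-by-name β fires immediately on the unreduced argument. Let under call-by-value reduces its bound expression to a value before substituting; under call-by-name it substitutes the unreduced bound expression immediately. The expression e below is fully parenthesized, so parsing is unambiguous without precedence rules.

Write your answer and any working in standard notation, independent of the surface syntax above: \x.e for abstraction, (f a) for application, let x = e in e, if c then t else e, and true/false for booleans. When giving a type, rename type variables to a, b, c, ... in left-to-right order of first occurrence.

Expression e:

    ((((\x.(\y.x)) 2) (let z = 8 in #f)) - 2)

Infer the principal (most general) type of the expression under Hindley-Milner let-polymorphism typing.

Answer: Int

Derivation:
x : a
\y._ : b -> a
\x._ : a -> b -> a
  unify a -> b -> a ~ Int -> c
  unify a ~ Int
  unify b -> Int ~ c
_ _ : b -> Int
let z : Int
  unify b -> Int ~ Bool -> d
  unify b ~ Bool
  unify Int ~ d
_ _ : Int
  unify Int ~ Int
  unify Int ~ Int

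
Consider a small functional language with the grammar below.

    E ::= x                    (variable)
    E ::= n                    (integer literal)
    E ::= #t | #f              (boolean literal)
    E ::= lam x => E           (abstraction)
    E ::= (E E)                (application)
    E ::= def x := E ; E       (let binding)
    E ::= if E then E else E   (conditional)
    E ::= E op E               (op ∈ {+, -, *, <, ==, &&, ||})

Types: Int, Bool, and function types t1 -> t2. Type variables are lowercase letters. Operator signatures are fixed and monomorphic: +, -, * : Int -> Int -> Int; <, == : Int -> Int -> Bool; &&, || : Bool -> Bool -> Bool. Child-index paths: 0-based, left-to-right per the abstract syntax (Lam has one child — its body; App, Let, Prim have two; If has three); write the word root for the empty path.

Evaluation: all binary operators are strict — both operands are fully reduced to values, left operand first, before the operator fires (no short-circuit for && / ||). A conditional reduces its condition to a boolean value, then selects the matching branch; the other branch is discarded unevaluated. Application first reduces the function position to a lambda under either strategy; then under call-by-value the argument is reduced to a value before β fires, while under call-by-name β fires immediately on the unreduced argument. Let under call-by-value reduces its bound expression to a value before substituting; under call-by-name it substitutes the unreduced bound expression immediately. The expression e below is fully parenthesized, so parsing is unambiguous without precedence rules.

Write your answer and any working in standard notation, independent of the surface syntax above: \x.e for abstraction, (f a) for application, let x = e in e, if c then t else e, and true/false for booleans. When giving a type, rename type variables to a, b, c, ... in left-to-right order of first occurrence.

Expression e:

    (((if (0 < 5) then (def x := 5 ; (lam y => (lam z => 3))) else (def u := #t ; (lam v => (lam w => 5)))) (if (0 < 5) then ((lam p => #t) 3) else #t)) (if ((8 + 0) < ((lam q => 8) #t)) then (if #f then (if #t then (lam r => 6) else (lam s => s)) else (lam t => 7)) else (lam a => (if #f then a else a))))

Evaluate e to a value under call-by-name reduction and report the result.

Derivation:
step 0: (((if (0 < 5) then (let x = 5 in (\y.(\z.3))) else (let u = true in (\v.(\w.5)))) (if (0 < 5) then ((\p.true) 3) else true)) (if ((8 + 0) < ((\q.8) true)) then (if false then (if true then (\r.6) else (\s.s)) else (\t.7)) else (\a.(if false then a else a))))
step 1: [delta@0.0.0] (((if true then (let x = 5 in (\y.(\z.3))) else (let u = true in (\v.(\w.5)))) (if (0 < 5) then ((\p.true) 3) else true)) (if ((8 + 0) < ((\q.8) true)) then (if false then (if true then (\r.6) else (\s.s)) else (\t.7)) else (\a.(if false then a else a))))
step 2: [if@0.0] (((let x = 5 in (\y.(\z.3))) (if (0 < 5) then ((\p.true) 3) else true)) (if ((8 + 0) < ((\q.8) true)) then (if false then (if true then (\r.6) else (\s.s)) else (\t.7)) else (\a.(if false then a else a))))
step 3: [let@0.0] (((\y.(\z.3)) (if (0 < 5) then ((\p.true) 3) else true)) (if ((8 + 0) < ((\q.8) true)) then (if false then (if true then (\r.6) else (\s.s)) else (\t.7)) else (\a.(if false then a else a))))
step 4: [beta@0] ((\z.3) (if ((8 + 0) < ((\q.8) true)) then (if false then (if true then (\r.6) else (\s.s)) else (\t.7)) else (\a.(if false then a else a))))
step 5: [beta@root] 3

Answer: 3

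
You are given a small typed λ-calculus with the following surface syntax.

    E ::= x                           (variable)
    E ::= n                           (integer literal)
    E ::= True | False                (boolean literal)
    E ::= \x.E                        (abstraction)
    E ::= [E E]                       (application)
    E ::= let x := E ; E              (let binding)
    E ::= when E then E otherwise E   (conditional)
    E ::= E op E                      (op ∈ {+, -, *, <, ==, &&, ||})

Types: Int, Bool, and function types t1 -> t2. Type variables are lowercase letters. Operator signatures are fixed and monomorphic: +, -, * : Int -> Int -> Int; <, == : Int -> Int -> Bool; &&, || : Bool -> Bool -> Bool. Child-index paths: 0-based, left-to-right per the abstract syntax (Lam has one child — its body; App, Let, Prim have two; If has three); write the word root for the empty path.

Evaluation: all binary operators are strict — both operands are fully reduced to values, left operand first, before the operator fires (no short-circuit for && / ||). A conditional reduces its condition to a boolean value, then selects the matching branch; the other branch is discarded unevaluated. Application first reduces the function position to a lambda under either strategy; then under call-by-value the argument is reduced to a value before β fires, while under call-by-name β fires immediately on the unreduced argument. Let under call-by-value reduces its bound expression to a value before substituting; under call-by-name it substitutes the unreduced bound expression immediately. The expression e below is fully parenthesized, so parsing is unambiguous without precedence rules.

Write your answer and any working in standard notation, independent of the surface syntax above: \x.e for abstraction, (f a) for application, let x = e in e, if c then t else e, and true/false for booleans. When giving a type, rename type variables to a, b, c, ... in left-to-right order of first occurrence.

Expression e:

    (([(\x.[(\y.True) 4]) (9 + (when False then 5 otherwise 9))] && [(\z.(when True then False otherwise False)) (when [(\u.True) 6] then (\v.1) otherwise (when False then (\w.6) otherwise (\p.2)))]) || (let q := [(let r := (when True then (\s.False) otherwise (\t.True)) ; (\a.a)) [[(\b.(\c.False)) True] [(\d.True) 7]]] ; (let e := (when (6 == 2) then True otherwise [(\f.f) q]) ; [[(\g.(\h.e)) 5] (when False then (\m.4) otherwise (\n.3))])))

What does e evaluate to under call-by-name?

Working:
step 0: ((((\x.((\y.true) 4)) (9 + (if false then 5 else 9))) && ((\z.(if true then false else false)) (if ((\u.true) 6) then (\v.1) else (if false then (\w.6) else (\p.2))))) || (let q = ((let r = (if true then (\s.false) else (\t.true)) in (\a.a)) (((\b.(\c.false)) true) ((\d.true) 7))) in (let e = (if (6 == 2) then true else ((\f.f) q)) in (((\g.(\h.e)) 5) (if false then (\m.4) else (\n.3))))))
step 1: [beta@0.0] ((((\y.true) 4) && ((\z.(if true then false else false)) (if ((\u.true) 6) then (\v.1) else (if false then (\w.6) else (\p.2))))) || (let q = ((let r = (if true then (\s.false) else (\t.true)) in (\a.a)) (((\b.(\c.false)) true) ((\d.true) 7))) in (let e = (if (6 == 2) then true else ((\f.f) q)) in (((\g.(\h.e)) 5) (if false then (\m.4) else (\n.3))))))
step 2: [beta@0.0] ((true && ((\z.(if true then false else false)) (if ((\u.true) 6) then (\v.1) else (if false then (\w.6) else (\p.2))))) || (let q = ((let r = (if true then (\s.false) else (\t.true)) in (\a.a)) (((\b.(\c.false)) true) ((\d.true) 7))) in (let e = (if (6 == 2) then true else ((\f.f) q)) in (((\g.(\h.e)) 5) (if false then (\m.4) else (\n.3))))))
step 3: [beta@0.1] ((true && (if true then false else false)) || (let q = ((let r = (if true then (\s.false) else (\t.true)) in (\a.a)) (((\b.(\c.false)) true) ((\d.true) 7))) in (let e = (if (6 == 2) then true else ((\f.f) q)) in (((\g.(\h.e)) 5) (if false then (\m.4) else (\n.3))))))
step 4: [if@0.1] ((true && false) || (let q = ((let r = (if true then (\s.false) else (\t.true)) in (\a.a)) (((\b.(\c.false)) true) ((\d.true) 7))) in (let e = (if (6 == 2) then true else ((\f.f) q)) in (((\g.(\h.e)) 5) (if false then (\m.4) else (\n.3))))))
step 5: [delta@0] (false || (let q = ((let r = (if true then (\s.false) else (\t.true)) in (\a.a)) (((\b.(\c.false)) true) ((\d.true) 7))) in (let e = (if (6 == 2) then true else ((\f.f) q)) in (((\g.(\h.e)) 5) (if false then (\m.4) else (\n.3))))))
step 6: [let@1] (false || (let e = (if (6 == 2) then true else ((\f.f) ((let r = (if true then (\s.false) else (\t.true)) in (\a.a)) (((\b.(\c.false)) true) ((\d.true) 7))))) in (((\g.(\h.e)) 5) (if false then (\m.4) else (\n.3)))))
step 7: [let@1] (false || (((\g.(\h.(if (6 == 2) then true else ((\f.f) ((let r = (if true then (\s.false) else (\t.true)) in (\a.a)) (((\b.(\c.false)) true) ((\d.true) 7))))))) 5) (if false then (\m.4) else (\n.3))))
step 8: [beta@1.0] (false || ((\h.(if (6 == 2) then true else ((\f.f) ((let r = (if true then (\s.false) else (\t.true)) in (\a.a)) (((\b.(\c.false)) true) ((\d.true) 7)))))) (if false then (\m.4) else (\n.3))))
step 9: [beta@1] (false || (if (6 == 2) then true else ((\f.f) ((let r = (if true then (\s.false) else (\t.true)) in (\a.a)) (((\b.(\c.false)) true) ((\d.true) 7))))))
step 10: [delta@1.0] (false || (if false then true else ((\f.f) ((let r = (if true then (\s.false) else (\t.true)) in (\a.a)) (((\b.(\c.false)) true) ((\d.true) 7))))))
step 11: [if@1] (false || ((\f.f) ((let r = (if true then (\s.false) else (\t.true)) in (\a.a)) (((\b.(\c.false)) true) ((\d.true) 7)))))
step 12: [beta@1] (false || ((let r = (if true then (\s.false) else (\t.true)) in (\a.a)) (((\b.(\c.false)) true) ((\d.true) 7))))
step 13: [let@1.0] (false || ((\a.a) (((\b.(\c.false)) true) ((\d.true) 7))))
step 14: [beta@1] (false || (((\b.(\c.false)) true) ((\d.true) 7)))
step 15: [beta@1.0] (false || ((\c.false) ((\d.true) 7)))
step 16: [beta@1] (false || false)
step 17: [delta@root] false

Answer: false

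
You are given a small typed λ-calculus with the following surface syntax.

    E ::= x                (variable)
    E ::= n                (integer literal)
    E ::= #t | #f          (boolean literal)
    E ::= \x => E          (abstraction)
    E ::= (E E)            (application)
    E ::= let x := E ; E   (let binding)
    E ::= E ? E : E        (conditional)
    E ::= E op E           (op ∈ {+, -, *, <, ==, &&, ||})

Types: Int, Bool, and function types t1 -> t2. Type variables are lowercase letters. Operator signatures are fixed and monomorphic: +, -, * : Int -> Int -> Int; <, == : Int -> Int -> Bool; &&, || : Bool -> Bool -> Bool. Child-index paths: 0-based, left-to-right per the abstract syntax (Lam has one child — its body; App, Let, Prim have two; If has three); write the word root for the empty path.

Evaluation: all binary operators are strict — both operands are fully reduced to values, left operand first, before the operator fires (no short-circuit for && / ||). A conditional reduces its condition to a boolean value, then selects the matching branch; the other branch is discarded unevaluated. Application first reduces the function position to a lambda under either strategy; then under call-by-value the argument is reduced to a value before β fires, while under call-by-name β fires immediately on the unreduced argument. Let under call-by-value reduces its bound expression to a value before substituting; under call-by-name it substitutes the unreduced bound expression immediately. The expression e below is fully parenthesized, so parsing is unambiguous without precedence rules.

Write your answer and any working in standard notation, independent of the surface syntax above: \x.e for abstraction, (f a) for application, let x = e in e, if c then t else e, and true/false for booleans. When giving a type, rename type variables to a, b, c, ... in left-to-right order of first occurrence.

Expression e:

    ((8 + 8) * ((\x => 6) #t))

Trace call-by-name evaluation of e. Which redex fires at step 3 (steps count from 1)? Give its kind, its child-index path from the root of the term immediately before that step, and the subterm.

Derivation:
step 0: ((8 + 8) * ((\x.6) true))
step 1: [delta@0] (16 * ((\x.6) true))
step 2: [beta@1] (16 * 6)
step 3: [delta@root] 96

Answer: delta at root : (16 * 6)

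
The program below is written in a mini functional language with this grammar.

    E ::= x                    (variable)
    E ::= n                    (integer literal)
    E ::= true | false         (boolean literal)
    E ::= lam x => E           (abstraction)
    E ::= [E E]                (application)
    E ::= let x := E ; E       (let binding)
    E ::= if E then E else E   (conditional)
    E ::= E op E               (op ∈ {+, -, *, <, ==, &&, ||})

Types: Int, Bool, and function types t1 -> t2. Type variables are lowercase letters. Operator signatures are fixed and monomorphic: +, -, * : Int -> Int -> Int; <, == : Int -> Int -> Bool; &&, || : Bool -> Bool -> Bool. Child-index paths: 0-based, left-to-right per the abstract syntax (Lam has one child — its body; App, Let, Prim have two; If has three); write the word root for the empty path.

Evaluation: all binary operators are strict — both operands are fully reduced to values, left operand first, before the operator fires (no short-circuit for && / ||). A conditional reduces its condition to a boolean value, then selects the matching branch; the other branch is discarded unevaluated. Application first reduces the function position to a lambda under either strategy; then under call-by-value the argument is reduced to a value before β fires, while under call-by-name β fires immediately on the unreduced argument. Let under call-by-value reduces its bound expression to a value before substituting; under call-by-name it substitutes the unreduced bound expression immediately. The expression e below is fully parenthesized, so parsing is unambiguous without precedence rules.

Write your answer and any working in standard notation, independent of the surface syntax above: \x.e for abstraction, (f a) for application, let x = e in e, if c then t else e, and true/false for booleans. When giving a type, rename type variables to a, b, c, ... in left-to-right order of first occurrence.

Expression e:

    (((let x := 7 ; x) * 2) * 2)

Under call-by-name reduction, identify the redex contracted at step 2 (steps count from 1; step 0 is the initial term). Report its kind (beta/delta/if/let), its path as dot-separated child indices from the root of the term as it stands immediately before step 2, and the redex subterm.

Working:
step 0: (((let x = 7 in x) * 2) * 2)
step 1: [let@0.0] ((7 * 2) * 2)
step 2: [delta@0] (14 * 2)

Answer: delta at 0 : (7 * 2)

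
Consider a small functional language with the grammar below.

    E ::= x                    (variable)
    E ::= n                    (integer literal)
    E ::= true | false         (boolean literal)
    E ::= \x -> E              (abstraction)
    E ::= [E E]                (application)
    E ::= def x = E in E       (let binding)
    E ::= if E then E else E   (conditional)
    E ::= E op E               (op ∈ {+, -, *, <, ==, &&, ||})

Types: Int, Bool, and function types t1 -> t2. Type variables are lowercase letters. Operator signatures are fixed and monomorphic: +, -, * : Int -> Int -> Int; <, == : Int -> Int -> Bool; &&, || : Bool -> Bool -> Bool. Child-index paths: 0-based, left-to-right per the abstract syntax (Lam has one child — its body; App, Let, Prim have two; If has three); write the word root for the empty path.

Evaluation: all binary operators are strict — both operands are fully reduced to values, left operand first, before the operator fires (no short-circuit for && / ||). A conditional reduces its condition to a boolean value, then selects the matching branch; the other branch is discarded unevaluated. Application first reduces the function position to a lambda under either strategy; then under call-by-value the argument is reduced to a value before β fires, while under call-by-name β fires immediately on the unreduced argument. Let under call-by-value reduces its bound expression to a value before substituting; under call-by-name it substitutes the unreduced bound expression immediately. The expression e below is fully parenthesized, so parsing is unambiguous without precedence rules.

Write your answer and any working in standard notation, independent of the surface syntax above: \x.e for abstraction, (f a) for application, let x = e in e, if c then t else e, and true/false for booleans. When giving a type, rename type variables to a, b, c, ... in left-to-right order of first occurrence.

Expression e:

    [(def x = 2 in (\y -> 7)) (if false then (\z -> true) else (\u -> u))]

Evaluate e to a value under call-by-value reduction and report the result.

Answer: 7

Derivation:
step 0: ((let x = 2 in (\y.7)) (if false then (\z.true) else (\u.u)))
step 1: [let@0] ((\y.7) (if false then (\z.true) else (\u.u)))
step 2: [if@1] ((\y.7) (\u.u))
step 3: [beta@root] 7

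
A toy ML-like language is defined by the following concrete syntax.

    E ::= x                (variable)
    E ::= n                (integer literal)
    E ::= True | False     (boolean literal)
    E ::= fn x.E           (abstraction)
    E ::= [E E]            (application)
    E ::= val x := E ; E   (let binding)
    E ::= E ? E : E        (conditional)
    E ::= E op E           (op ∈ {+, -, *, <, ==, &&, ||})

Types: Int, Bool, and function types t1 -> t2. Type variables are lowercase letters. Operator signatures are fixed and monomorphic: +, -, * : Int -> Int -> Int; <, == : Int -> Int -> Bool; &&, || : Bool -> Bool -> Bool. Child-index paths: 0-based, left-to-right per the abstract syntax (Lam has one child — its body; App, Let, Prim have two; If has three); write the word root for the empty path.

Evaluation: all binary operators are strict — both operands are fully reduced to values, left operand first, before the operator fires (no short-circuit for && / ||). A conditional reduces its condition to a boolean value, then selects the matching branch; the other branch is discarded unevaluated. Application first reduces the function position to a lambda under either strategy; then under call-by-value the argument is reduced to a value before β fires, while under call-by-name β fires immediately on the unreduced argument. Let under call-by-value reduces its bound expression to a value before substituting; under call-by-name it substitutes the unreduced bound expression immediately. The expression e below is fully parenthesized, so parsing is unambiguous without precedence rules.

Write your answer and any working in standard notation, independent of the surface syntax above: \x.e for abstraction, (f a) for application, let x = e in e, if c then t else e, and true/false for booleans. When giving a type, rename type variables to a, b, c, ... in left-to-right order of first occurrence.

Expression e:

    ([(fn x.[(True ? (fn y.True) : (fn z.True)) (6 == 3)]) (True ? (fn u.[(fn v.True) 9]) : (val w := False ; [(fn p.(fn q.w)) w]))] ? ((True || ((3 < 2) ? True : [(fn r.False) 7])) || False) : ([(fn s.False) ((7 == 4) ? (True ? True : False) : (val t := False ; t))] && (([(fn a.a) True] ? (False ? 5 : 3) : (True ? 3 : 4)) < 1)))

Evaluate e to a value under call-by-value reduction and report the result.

Derivation:
step 0: (if ((\x.((if true then (\y.true) else (\z.true)) (6 == 3))) (if true then (\u.((\v.true) 9)) else (let w = false in ((\p.(\q.w)) w)))) then ((true || (if (3 < 2) then true else ((\r.false) 7))) || false) else (((\s.false) (if (7 == 4) then (if true then true else false) else (let t = false in t))) && ((if ((\a.a) true) then (if false then 5 else 3) else (if true then 3 else 4)) < 1)))
step 1: [if@0.1] (if ((\x.((if true then (\y.true) else (\z.true)) (6 == 3))) (\u.((\v.true) 9))) then ((true || (if (3 < 2) then true else ((\r.false) 7))) || false) else (((\s.false) (if (7 == 4) then (if true then true else false) else (let t = false in t))) && ((if ((\a.a) true) then (if false then 5 else 3) else (if true then 3 else 4)) < 1)))
step 2: [beta@0] (if ((if true then (\y.true) else (\z.true)) (6 == 3)) then ((true || (if (3 < 2) then true else ((\r.false) 7))) || false) else (((\s.false) (if (7 == 4) then (if true then true else false) else (let t = false in t))) && ((if ((\a.a) true) then (if false then 5 else 3) else (if true then 3 else 4)) < 1)))
step 3: [if@0.0] (if ((\y.true) (6 == 3)) then ((true || (if (3 < 2) then true else ((\r.false) 7))) || false) else (((\s.false) (if (7 == 4) then (if true then true else false) else (let t = false in t))) && ((if ((\a.a) true) then (if false then 5 else 3) else (if true then 3 else 4)) < 1)))
step 4: [delta@0.1] (if ((\y.true) false) then ((true || (if (3 < 2) then true else ((\r.false) 7))) || false) else (((\s.false) (if (7 == 4) then (if true then true else false) else (let t = false in t))) && ((if ((\a.a) true) then (if false then 5 else 3) else (if true then 3 else 4)) < 1)))
step 5: [beta@0] (if true then ((true || (if (3 < 2) then true else ((\r.false) 7))) || false) else (((\s.false) (if (7 == 4) then (if true then true else false) else (let t = false in t))) && ((if ((\a.a) true) then (if false then 5 else 3) else (if true then 3 else 4)) < 1)))
step 6: [if@root] ((true || (if (3 < 2) then true else ((\r.false) 7))) || false)
step 7: [delta@0.1.0] ((true || (if false then true else ((\r.false) 7))) || false)
step 8: [if@0.1] ((true || ((\r.false) 7)) || false)
step 9: [beta@0.1] ((true || false) || false)
step 10: [delta@0] (true || false)
step 11: [delta@root] true

Answer: true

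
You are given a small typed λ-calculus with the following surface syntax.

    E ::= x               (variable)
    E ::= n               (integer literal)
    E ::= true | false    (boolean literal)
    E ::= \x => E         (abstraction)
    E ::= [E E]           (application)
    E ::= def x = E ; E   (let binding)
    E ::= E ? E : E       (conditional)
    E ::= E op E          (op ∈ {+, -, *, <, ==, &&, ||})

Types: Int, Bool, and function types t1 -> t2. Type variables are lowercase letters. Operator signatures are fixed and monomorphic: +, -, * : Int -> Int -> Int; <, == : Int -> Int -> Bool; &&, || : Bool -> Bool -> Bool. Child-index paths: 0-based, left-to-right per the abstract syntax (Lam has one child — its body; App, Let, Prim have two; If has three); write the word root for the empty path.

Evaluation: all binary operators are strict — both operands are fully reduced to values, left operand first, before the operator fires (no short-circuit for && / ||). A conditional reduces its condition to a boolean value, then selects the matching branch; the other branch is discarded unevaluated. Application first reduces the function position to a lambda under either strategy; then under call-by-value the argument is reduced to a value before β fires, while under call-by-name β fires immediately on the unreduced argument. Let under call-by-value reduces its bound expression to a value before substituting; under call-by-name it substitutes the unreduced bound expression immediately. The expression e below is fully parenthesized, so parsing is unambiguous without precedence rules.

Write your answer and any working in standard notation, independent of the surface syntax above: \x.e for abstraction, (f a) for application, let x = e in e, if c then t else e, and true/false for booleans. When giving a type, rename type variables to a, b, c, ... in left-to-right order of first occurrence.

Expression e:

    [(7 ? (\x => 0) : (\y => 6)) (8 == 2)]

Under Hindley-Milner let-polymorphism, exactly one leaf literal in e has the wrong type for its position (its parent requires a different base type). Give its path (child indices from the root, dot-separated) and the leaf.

Answer: 0.0 : 7

Derivation:
  unify Int ~ Bool
  FAIL: mismatch Int ~ Bool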